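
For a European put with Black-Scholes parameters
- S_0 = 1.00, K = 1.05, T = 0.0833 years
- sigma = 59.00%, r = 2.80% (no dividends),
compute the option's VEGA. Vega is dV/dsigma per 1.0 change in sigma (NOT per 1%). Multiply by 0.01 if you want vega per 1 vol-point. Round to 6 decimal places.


Answer: Vega = 0.113132

Derivation:
d1 = -0.1876826357; d2 = -0.3579668980
phi(d1) = 0.3919774685; exp(-qT) = 1.0000000000; exp(-rT) = 0.9976703179
Vega = S * exp(-qT) * phi(d1) * sqrt(T) = 1.0000 * 1.0000000000 * 0.3919774685 * 0.2886173938 = 0.113132


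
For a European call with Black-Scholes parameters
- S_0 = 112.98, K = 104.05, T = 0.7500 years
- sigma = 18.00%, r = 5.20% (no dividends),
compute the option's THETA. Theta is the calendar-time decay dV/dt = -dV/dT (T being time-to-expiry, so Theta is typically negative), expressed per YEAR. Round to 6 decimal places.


Answer: Theta = -7.191578

Derivation:
d1 = 0.8563339961; d2 = 0.7004494234
phi(d1) = 0.2764867196; exp(-qT) = 1.0000000000; exp(-rT) = 0.9617507091
Theta = -S*exp(-qT)*phi(d1)*sigma/(2*sqrt(T)) - r*K*exp(-rT)*N(d2) + q*S*exp(-qT)*N(d1)
N(d1) = 0.8040934690; N(d2) = 0.7581766599; sqrt(T) = 0.8660254038
Term 1 = -112.9800 * 1.0000000000 * 0.2764867196 * 0.1800 / (2 * 0.8660254038) = -3.2462930647
Term 2 = -0.0520 * 104.0500 * 0.9617507091 * 0.7581766599 = -3.9452847531
Term 3 = 0 (no dividend yield, q = 0)
Theta = -3.2462930647 + (-3.9452847531) + (0.0000000000) = -7.191578


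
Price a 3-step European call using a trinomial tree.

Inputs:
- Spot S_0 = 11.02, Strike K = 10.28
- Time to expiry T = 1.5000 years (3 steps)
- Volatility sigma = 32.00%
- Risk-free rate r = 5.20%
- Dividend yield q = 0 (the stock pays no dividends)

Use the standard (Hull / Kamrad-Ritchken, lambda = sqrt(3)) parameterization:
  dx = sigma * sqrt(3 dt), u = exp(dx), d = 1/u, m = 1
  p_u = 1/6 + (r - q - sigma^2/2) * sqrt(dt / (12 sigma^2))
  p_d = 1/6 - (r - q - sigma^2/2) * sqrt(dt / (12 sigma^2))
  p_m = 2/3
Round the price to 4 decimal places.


Answer: Price = V(0,0) = 2.4254

Derivation:
dt = T/N = 0.500000; dx = sigma*sqrt(3*dt) = 0.391918
u = exp(dx) = 1.479817; d = 1/u = 0.675759
p_u = 0.167177, p_m = 0.666667, p_d = 0.166156
Discount per step: exp(-r*dt) = 0.974335
Stock lattice S(k, j) with j the centered position index:
  k=0: S(0,+0) = 11.0200
  k=1: S(1,-1) = 7.4469; S(1,+0) = 11.0200; S(1,+1) = 16.3076
  k=2: S(2,-2) = 5.0323; S(2,-1) = 7.4469; S(2,+0) = 11.0200; S(2,+1) = 16.3076; S(2,+2) = 24.1322
  k=3: S(3,-3) = 3.4006; S(3,-2) = 5.0323; S(3,-1) = 7.4469; S(3,+0) = 11.0200; S(3,+1) = 16.3076; S(3,+2) = 24.1322; S(3,+3) = 35.7113
Terminal payoffs V(N, j) = max(S_T - K, 0):
  V(3,-3) = 0.000000; V(3,-2) = 0.000000; V(3,-1) = 0.000000; V(3,+0) = 0.740000; V(3,+1) = 6.027582; V(3,+2) = 13.852236; V(3,+3) = 25.431290
Backward induction: V(k, j) = exp(-r*dt) * [p_u * V(k+1, j+1) + p_m * V(k+1, j) + p_d * V(k+1, j-1)]
  V(2,-2) = exp(-r*dt) * [p_u*0.000000 + p_m*0.000000 + p_d*0.000000] = 0.000000
  V(2,-1) = exp(-r*dt) * [p_u*0.740000 + p_m*0.000000 + p_d*0.000000] = 0.120536
  V(2,+0) = exp(-r*dt) * [p_u*6.027582 + p_m*0.740000 + p_d*0.000000] = 1.462483
  V(2,+1) = exp(-r*dt) * [p_u*13.852236 + p_m*6.027582 + p_d*0.740000] = 6.291397
  V(2,+2) = exp(-r*dt) * [p_u*25.431290 + p_m*13.852236 + p_d*6.027582] = 14.116041
  V(1,-1) = exp(-r*dt) * [p_u*1.462483 + p_m*0.120536 + p_d*0.000000] = 0.316514
  V(1,+0) = exp(-r*dt) * [p_u*6.291397 + p_m*1.462483 + p_d*0.120536] = 1.994263
  V(1,+1) = exp(-r*dt) * [p_u*14.116041 + p_m*6.291397 + p_d*1.462483] = 6.622695
  V(0,+0) = exp(-r*dt) * [p_u*6.622695 + p_m*1.994263 + p_d*0.316514] = 2.425375


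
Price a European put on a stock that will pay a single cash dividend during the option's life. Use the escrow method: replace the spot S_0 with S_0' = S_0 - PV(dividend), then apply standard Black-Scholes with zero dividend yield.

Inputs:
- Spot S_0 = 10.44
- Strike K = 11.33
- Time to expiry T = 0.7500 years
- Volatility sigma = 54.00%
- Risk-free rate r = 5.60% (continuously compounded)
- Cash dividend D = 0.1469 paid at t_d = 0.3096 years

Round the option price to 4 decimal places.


PV(D) = D * exp(-r * t_d) = 0.1469 * 0.98281183 = 0.14437506
S_0' = S_0 - PV(D) = 10.4400 - 0.14437506 = 10.29562494
d1 = (ln(S_0'/K) + (r + sigma^2/2)*T) / (sigma*sqrt(T)) = 0.11892339
d2 = d1 - sigma*sqrt(T) = -0.34873032
exp(-rT) = 0.95886978
N(-d1) = 0.45266802; N(-d2) = 0.63635411
P = K * exp(-rT) * N(-d2) - S_0' * N(-d1) = 11.3300 * 0.95886978 * 0.63635411 - 10.29562494 * 0.45266802 = 2.2528

Answer: Price = 2.2528


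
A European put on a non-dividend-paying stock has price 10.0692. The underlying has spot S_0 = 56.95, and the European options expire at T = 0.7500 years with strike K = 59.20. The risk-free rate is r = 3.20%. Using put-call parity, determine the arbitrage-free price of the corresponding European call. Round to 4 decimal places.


Put-call parity: C - P = S_0 * exp(-qT) - K * exp(-rT).
S_0 * exp(-qT) = 56.9500 * 1.00000000 = 56.95000000
K * exp(-rT) = 59.2000 * 0.97628571 = 57.79611402
C = P + S*exp(-qT) - K*exp(-rT)
C = 10.0692 + 56.95000000 - 57.79611402 = 9.2231

Answer: Call price = 9.2231


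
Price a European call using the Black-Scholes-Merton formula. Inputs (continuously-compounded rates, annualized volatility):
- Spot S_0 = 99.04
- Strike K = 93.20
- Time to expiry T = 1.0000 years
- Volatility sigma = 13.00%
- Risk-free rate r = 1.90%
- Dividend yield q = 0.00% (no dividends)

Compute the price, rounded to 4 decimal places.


Answer: Price = 9.6326

Derivation:
d1 = (ln(S/K) + (r - q + 0.5*sigma^2) * T) / (sigma * sqrt(T)) = 0.67866221
d2 = d1 - sigma * sqrt(T) = 0.54866221
exp(-rT) = 0.98117936; exp(-qT) = 1.00000000
C = S_0 * exp(-qT) * N(d1) - K * exp(-rT) * N(d2)
N(d1) = 0.75132404; N(d2) = 0.70838136
C = 99.0400 * 1.00000000 * 0.75132404 - 93.2000 * 0.98117936 * 0.70838136 = 9.6326


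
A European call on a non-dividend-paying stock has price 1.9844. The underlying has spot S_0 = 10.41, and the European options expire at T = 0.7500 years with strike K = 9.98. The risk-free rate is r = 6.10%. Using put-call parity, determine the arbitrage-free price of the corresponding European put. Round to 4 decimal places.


Answer: Put price = 1.1081

Derivation:
Put-call parity: C - P = S_0 * exp(-qT) - K * exp(-rT).
S_0 * exp(-qT) = 10.4100 * 1.00000000 = 10.41000000
K * exp(-rT) = 9.9800 * 0.95528075 = 9.53370191
P = C - S*exp(-qT) + K*exp(-rT)
P = 1.9844 - 10.41000000 + 9.53370191 = 1.1081


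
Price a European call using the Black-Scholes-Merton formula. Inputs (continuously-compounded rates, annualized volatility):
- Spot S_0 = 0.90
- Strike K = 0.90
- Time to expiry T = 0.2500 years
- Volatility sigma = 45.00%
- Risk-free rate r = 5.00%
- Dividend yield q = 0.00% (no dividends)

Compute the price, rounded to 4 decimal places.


d1 = (ln(S/K) + (r - q + 0.5*sigma^2) * T) / (sigma * sqrt(T)) = 0.16805556
d2 = d1 - sigma * sqrt(T) = -0.05694444
exp(-rT) = 0.98757780; exp(-qT) = 1.00000000
C = S_0 * exp(-qT) * N(d1) - K * exp(-rT) * N(d2)
N(d1) = 0.56673021; N(d2) = 0.47729473
C = 0.9000 * 1.00000000 * 0.56673021 - 0.9000 * 0.98757780 * 0.47729473 = 0.0858

Answer: Price = 0.0858


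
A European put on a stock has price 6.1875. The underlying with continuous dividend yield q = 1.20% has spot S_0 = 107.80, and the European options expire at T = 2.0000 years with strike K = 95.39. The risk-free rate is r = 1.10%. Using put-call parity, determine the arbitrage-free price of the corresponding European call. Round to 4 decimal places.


Answer: Call price = 18.1168

Derivation:
Put-call parity: C - P = S_0 * exp(-qT) - K * exp(-rT).
S_0 * exp(-qT) = 107.8000 * 0.97628571 = 105.24359951
K * exp(-rT) = 95.3900 * 0.97824024 = 93.31433602
C = P + S*exp(-qT) - K*exp(-rT)
C = 6.1875 + 105.24359951 - 93.31433602 = 18.1168


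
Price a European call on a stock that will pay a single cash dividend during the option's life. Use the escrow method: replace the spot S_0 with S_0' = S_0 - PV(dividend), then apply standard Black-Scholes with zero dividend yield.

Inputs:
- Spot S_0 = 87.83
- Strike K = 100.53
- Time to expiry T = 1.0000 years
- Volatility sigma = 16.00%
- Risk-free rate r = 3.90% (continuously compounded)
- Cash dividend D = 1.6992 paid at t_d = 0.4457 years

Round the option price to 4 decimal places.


PV(D) = D * exp(-r * t_d) = 1.6992 * 0.98276790 = 1.66991922
S_0' = S_0 - PV(D) = 87.8300 - 1.66991922 = 86.16008078
d1 = (ln(S_0'/K) + (r + sigma^2/2)*T) / (sigma*sqrt(T)) = -0.64030762
d2 = d1 - sigma*sqrt(T) = -0.80030762
exp(-rT) = 0.96175071
N(d1) = 0.26098631; N(d2) = 0.21176629
C = S_0' * N(d1) - K * exp(-rT) * N(d2) = 86.16008078 * 0.26098631 - 100.5300 * 0.96175071 * 0.21176629 = 2.0120

Answer: Price = 2.0120


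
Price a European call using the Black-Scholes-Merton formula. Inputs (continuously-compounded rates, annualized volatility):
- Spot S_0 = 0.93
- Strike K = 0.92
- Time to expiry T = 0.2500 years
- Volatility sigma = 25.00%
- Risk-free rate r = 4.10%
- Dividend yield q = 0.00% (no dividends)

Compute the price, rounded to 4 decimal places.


Answer: Price = 0.0562

Derivation:
d1 = (ln(S/K) + (r - q + 0.5*sigma^2) * T) / (sigma * sqrt(T)) = 0.23098733
d2 = d1 - sigma * sqrt(T) = 0.10598733
exp(-rT) = 0.98980235; exp(-qT) = 1.00000000
C = S_0 * exp(-qT) * N(d1) - K * exp(-rT) * N(d2)
N(d1) = 0.59133768; N(d2) = 0.54220380
C = 0.9300 * 1.00000000 * 0.59133768 - 0.9200 * 0.98980235 * 0.54220380 = 0.0562


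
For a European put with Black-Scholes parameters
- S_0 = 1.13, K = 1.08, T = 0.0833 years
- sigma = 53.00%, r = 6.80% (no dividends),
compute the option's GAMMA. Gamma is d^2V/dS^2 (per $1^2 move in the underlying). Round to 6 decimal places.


Answer: Gamma = 2.122475

Derivation:
d1 = 0.4093718714; d2 = 0.2564046527
phi(d1) = 0.3668760605; exp(-qT) = 1.0000000000; exp(-rT) = 0.9943516125
Gamma = exp(-qT) * phi(d1) / (S * sigma * sqrt(T)) = 1.0000000000 * 0.3668760605 / (1.1300 * 0.5300 * 0.2886173938) = 2.122475


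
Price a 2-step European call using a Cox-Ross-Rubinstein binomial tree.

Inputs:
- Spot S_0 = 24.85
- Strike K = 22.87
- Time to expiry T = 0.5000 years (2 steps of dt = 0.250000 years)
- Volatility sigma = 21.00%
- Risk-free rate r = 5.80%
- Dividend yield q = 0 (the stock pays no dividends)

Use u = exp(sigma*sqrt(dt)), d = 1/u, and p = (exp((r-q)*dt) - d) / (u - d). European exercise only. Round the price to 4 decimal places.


dt = T/N = 0.250000
u = exp(sigma*sqrt(dt)) = 1.110711; d = 1/u = 0.900325
p = (exp((r-q)*dt) - d) / (u - d) = 0.543197
Discount per step: exp(-r*dt) = 0.985605
Stock lattice S(k, i) with i counting down-moves:
  k=0: S(0,0) = 24.8500
  k=1: S(1,0) = 27.6012; S(1,1) = 22.3731
  k=2: S(2,0) = 30.6569; S(2,1) = 24.8500; S(2,2) = 20.1430
Terminal payoffs V(N, i) = max(S_T - K, 0):
  V(2,0) = 7.786900; V(2,1) = 1.980000; V(2,2) = 0.000000
Backward induction: V(k, i) = exp(-r*dt) * [p * V(k+1, i) + (1-p) * V(k+1, i+1)].
  V(1,0) = exp(-r*dt) * [p*7.786900 + (1-p)*1.980000] = 5.060381
  V(1,1) = exp(-r*dt) * [p*1.980000 + (1-p)*0.000000] = 1.060048
  V(0,0) = exp(-r*dt) * [p*5.060381 + (1-p)*1.060048] = 3.186477

Answer: Price = V(0,0) = 3.1865


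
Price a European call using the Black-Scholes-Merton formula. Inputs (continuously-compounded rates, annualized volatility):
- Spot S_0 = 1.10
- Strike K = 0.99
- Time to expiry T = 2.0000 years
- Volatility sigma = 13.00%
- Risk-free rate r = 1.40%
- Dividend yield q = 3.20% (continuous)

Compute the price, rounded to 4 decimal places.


Answer: Price = 0.1127

Derivation:
d1 = (ln(S/K) + (r - q + 0.5*sigma^2) * T) / (sigma * sqrt(T)) = 0.46919535
d2 = d1 - sigma * sqrt(T) = 0.28534759
exp(-rT) = 0.97238837; exp(-qT) = 0.93800500
C = S_0 * exp(-qT) * N(d1) - K * exp(-rT) * N(d2)
N(d1) = 0.68053500; N(d2) = 0.61231107
C = 1.1000 * 0.93800500 * 0.68053500 - 0.9900 * 0.97238837 * 0.61231107 = 0.1127


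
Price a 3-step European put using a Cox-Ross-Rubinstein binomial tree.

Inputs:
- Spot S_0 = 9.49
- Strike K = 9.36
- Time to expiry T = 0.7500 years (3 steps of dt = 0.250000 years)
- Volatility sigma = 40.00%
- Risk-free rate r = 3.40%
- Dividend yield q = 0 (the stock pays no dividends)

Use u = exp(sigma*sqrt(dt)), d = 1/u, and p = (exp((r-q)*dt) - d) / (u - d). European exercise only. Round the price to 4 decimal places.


dt = T/N = 0.250000
u = exp(sigma*sqrt(dt)) = 1.221403; d = 1/u = 0.818731
p = (exp((r-q)*dt) - d) / (u - d) = 0.471365
Discount per step: exp(-r*dt) = 0.991536
Stock lattice S(k, i) with i counting down-moves:
  k=0: S(0,0) = 9.4900
  k=1: S(1,0) = 11.5911; S(1,1) = 7.7698
  k=2: S(2,0) = 14.1574; S(2,1) = 9.4900; S(2,2) = 6.3613
  k=3: S(3,0) = 17.2919; S(3,1) = 11.5911; S(3,2) = 7.7698; S(3,3) = 5.2082
Terminal payoffs V(N, i) = max(K - S_T, 0):
  V(3,0) = 0.000000; V(3,1) = 0.000000; V(3,2) = 1.590245; V(3,3) = 4.151778
Backward induction: V(k, i) = exp(-r*dt) * [p * V(k+1, i) + (1-p) * V(k+1, i+1)].
  V(2,0) = exp(-r*dt) * [p*0.000000 + (1-p)*0.000000] = 0.000000
  V(2,1) = exp(-r*dt) * [p*0.000000 + (1-p)*1.590245] = 0.833544
  V(2,2) = exp(-r*dt) * [p*1.590245 + (1-p)*4.151778] = 2.919440
  V(1,0) = exp(-r*dt) * [p*0.000000 + (1-p)*0.833544] = 0.436911
  V(1,1) = exp(-r*dt) * [p*0.833544 + (1-p)*2.919440] = 1.919834
  V(0,0) = exp(-r*dt) * [p*0.436911 + (1-p)*1.919834] = 1.210503

Answer: Price = V(0,0) = 1.2105


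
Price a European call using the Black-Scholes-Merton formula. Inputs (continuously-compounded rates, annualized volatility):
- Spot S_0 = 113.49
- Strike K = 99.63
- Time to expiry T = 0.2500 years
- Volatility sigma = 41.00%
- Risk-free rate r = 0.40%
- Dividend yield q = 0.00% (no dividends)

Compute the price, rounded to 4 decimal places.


d1 = (ln(S/K) + (r - q + 0.5*sigma^2) * T) / (sigma * sqrt(T)) = 0.74275075
d2 = d1 - sigma * sqrt(T) = 0.53775075
exp(-rT) = 0.99900050; exp(-qT) = 1.00000000
C = S_0 * exp(-qT) * N(d1) - K * exp(-rT) * N(d2)
N(d1) = 0.77118370; N(d2) = 0.70462543
C = 113.4900 * 1.00000000 * 0.77118370 - 99.6300 * 0.99900050 * 0.70462543 = 17.3900

Answer: Price = 17.3900


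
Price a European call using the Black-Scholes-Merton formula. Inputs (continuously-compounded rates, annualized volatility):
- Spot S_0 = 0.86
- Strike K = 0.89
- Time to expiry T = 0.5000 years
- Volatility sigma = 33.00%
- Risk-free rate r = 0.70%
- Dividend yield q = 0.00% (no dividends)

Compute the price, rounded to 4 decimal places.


Answer: Price = 0.0684

Derivation:
d1 = (ln(S/K) + (r - q + 0.5*sigma^2) * T) / (sigma * sqrt(T)) = -0.01527382
d2 = d1 - sigma * sqrt(T) = -0.24861906
exp(-rT) = 0.99650612; exp(-qT) = 1.00000000
C = S_0 * exp(-qT) * N(d1) - K * exp(-rT) * N(d2)
N(d1) = 0.49390686; N(d2) = 0.40182773
C = 0.8600 * 1.00000000 * 0.49390686 - 0.8900 * 0.99650612 * 0.40182773 = 0.0684


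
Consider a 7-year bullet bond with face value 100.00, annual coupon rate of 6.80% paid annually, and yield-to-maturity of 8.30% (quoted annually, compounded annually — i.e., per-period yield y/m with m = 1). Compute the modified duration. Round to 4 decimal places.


Answer: Modified duration = 5.3002

Derivation:
Coupon per period c = face * coupon_rate / m = 6.800000
Periods per year m = 1; per-period yield y/m = 0.083000
Number of cashflows N = 7
Cashflows (t years, CF_t, discount factor 1/(1+y/m)^(m*t), PV):
  t = 1.0000: CF_t = 6.800000, DF = 0.923361, PV = 6.278855
  t = 2.0000: CF_t = 6.800000, DF = 0.852596, PV = 5.797650
  t = 3.0000: CF_t = 6.800000, DF = 0.787254, PV = 5.353324
  t = 4.0000: CF_t = 6.800000, DF = 0.726919, PV = 4.943051
  t = 5.0000: CF_t = 6.800000, DF = 0.671209, PV = 4.564221
  t = 6.0000: CF_t = 6.800000, DF = 0.619768, PV = 4.214423
  t = 7.0000: CF_t = 106.800000, DF = 0.572270, PV = 61.118411
Price P = sum_t PV_t = 92.269936
First compute Macaulay numerator sum_t t * PV_t:
  t * PV_t at t = 1.0000: 6.278855
  t * PV_t at t = 2.0000: 11.595300
  t * PV_t at t = 3.0000: 16.059973
  t * PV_t at t = 4.0000: 19.772204
  t * PV_t at t = 5.0000: 22.821103
  t * PV_t at t = 6.0000: 25.286541
  t * PV_t at t = 7.0000: 427.828879
Macaulay duration D = 529.642854 / 92.269936 = 5.740145
Modified duration = D / (1 + y/m) = 5.740145 / (1 + 0.083000) = 5.300227


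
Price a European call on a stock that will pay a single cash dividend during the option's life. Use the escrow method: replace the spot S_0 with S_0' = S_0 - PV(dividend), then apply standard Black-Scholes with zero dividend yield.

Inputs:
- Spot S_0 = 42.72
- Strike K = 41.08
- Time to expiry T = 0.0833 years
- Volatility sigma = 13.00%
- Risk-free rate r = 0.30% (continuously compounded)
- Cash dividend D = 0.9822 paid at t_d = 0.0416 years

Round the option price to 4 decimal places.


PV(D) = D * exp(-r * t_d) = 0.9822 * 0.99987521 = 0.98207743
S_0' = S_0 - PV(D) = 42.7200 - 0.98207743 = 41.73792257
d1 = (ln(S_0'/K) + (r + sigma^2/2)*T) / (sigma*sqrt(T)) = 0.44889159
d2 = d1 - sigma*sqrt(T) = 0.41137133
exp(-rT) = 0.99975013
N(d1) = 0.67324507; N(d2) = 0.65959986
C = S_0' * N(d1) - K * exp(-rT) * N(d2) = 41.73792257 * 0.67324507 - 41.0800 * 0.99975013 * 0.65959986 = 1.0103

Answer: Price = 1.0103


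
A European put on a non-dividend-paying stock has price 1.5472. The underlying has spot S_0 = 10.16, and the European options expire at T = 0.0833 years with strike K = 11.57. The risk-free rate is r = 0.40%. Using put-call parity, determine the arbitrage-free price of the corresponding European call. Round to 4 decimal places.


Put-call parity: C - P = S_0 * exp(-qT) - K * exp(-rT).
S_0 * exp(-qT) = 10.1600 * 1.00000000 = 10.16000000
K * exp(-rT) = 11.5700 * 0.99966686 = 11.56614552
C = P + S*exp(-qT) - K*exp(-rT)
C = 1.5472 + 10.16000000 - 11.56614552 = 0.1411

Answer: Call price = 0.1411


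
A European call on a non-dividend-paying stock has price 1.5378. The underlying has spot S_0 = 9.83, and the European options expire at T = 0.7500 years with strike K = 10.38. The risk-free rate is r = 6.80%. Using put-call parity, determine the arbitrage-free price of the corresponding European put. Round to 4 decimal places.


Answer: Put price = 1.5717

Derivation:
Put-call parity: C - P = S_0 * exp(-qT) - K * exp(-rT).
S_0 * exp(-qT) = 9.8300 * 1.00000000 = 9.83000000
K * exp(-rT) = 10.3800 * 0.95027867 = 9.86389260
P = C - S*exp(-qT) + K*exp(-rT)
P = 1.5378 - 9.83000000 + 9.86389260 = 1.5717


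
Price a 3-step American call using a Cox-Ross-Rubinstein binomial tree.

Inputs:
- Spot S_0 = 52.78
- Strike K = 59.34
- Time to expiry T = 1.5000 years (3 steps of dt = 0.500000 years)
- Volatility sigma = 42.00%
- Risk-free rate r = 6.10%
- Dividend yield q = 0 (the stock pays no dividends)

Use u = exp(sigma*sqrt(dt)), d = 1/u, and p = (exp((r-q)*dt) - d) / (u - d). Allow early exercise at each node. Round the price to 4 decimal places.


Answer: Price = V(0,0) = 10.7083

Derivation:
dt = T/N = 0.500000
u = exp(sigma*sqrt(dt)) = 1.345795; d = 1/u = 0.743055
p = (exp((r-q)*dt) - d) / (u - d) = 0.477677
Discount per step: exp(-r*dt) = 0.969960
Stock lattice S(k, i) with i counting down-moves:
  k=0: S(0,0) = 52.7800
  k=1: S(1,0) = 71.0311; S(1,1) = 39.2185
  k=2: S(2,0) = 95.5932; S(2,1) = 52.7800; S(2,2) = 29.1415
  k=3: S(3,0) = 128.6489; S(3,1) = 71.0311; S(3,2) = 39.2185; S(3,3) = 21.6537
Terminal payoffs V(N, i) = max(S_T - K, 0):
  V(3,0) = 69.308885; V(3,1) = 11.691055; V(3,2) = 0.000000; V(3,3) = 0.000000
Backward induction: V(k, i) = exp(-r*dt) * [p * V(k+1, i) + (1-p) * V(k+1, i+1)]; then take max(V_cont, immediate exercise) for American.
  V(2,0) = exp(-r*dt) * [p*69.308885 + (1-p)*11.691055] = 38.035780; exercise = 36.253232; V(2,0) = max -> 38.035780
  V(2,1) = exp(-r*dt) * [p*11.691055 + (1-p)*0.000000] = 5.416786; exercise = 0.000000; V(2,1) = max -> 5.416786
  V(2,2) = exp(-r*dt) * [p*0.000000 + (1-p)*0.000000] = 0.000000; exercise = 0.000000; V(2,2) = max -> 0.000000
  V(1,0) = exp(-r*dt) * [p*38.035780 + (1-p)*5.416786] = 20.367342; exercise = 11.691055; V(1,0) = max -> 20.367342
  V(1,1) = exp(-r*dt) * [p*5.416786 + (1-p)*0.000000] = 2.509745; exercise = 0.000000; V(1,1) = max -> 2.509745
  V(0,0) = exp(-r*dt) * [p*20.367342 + (1-p)*2.509745] = 10.708268; exercise = 0.000000; V(0,0) = max -> 10.708268


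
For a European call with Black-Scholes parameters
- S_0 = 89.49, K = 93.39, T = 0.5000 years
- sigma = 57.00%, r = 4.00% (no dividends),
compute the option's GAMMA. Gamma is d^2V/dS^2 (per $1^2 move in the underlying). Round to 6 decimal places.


d1 = 0.1453107266; d2 = -0.2577401387
phi(d1) = 0.3947525615; exp(-qT) = 1.0000000000; exp(-rT) = 0.9801986733
Gamma = exp(-qT) * phi(d1) / (S * sigma * sqrt(T)) = 1.0000000000 * 0.3947525615 / (89.4900 * 0.5700 * 0.7071067812) = 0.010944

Answer: Gamma = 0.010944


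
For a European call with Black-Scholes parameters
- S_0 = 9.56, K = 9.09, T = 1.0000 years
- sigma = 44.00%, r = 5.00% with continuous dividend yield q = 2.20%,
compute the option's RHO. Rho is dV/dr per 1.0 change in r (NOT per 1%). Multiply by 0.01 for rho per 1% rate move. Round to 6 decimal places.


Answer: Rho = 4.179227

Derivation:
d1 = 0.3982109520; d2 = -0.0417890480
phi(d1) = 0.3685331860; exp(-qT) = 0.9782402351; exp(-rT) = 0.9512294245
N(d2) = 0.4833334329
Rho = K*T*exp(-rT)*N(d2) = 9.0900 * 1.0000 * 0.9512294245 * 0.4833334329 = 4.179227


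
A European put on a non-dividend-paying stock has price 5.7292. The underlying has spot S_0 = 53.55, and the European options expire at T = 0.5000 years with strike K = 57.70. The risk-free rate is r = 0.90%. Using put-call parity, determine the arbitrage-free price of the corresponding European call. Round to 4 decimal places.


Answer: Call price = 1.8383

Derivation:
Put-call parity: C - P = S_0 * exp(-qT) - K * exp(-rT).
S_0 * exp(-qT) = 53.5500 * 1.00000000 = 53.55000000
K * exp(-rT) = 57.7000 * 0.99551011 = 57.44093334
C = P + S*exp(-qT) - K*exp(-rT)
C = 5.7292 + 53.55000000 - 57.44093334 = 1.8383


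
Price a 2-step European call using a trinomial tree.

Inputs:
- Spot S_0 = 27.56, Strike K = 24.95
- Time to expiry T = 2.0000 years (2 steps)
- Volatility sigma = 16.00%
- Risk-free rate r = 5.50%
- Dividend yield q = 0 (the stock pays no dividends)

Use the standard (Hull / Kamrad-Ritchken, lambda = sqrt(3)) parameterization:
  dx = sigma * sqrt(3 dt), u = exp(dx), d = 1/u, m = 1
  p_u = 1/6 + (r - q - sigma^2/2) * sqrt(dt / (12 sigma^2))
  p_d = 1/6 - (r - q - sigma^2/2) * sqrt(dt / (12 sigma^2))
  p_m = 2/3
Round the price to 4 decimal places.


dt = T/N = 1.000000; dx = sigma*sqrt(3*dt) = 0.277128
u = exp(dx) = 1.319335; d = 1/u = 0.757957
p_u = 0.242805, p_m = 0.666667, p_d = 0.090529
Discount per step: exp(-r*dt) = 0.946485
Stock lattice S(k, j) with j the centered position index:
  k=0: S(0,+0) = 27.5600
  k=1: S(1,-1) = 20.8893; S(1,+0) = 27.5600; S(1,+1) = 36.3609
  k=2: S(2,-2) = 15.8332; S(2,-1) = 20.8893; S(2,+0) = 27.5600; S(2,+1) = 36.3609; S(2,+2) = 47.9722
Terminal payoffs V(N, j) = max(S_T - K, 0):
  V(2,-2) = 0.000000; V(2,-1) = 0.000000; V(2,+0) = 2.610000; V(2,+1) = 11.410884; V(2,+2) = 23.022201
Backward induction: V(k, j) = exp(-r*dt) * [p_u * V(k+1, j+1) + p_m * V(k+1, j) + p_d * V(k+1, j-1)]
  V(1,-1) = exp(-r*dt) * [p_u*2.610000 + p_m*0.000000 + p_d*0.000000] = 0.599807
  V(1,+0) = exp(-r*dt) * [p_u*11.410884 + p_m*2.610000 + p_d*0.000000] = 4.269232
  V(1,+1) = exp(-r*dt) * [p_u*23.022201 + p_m*11.410884 + p_d*2.610000] = 12.714547
  V(0,+0) = exp(-r*dt) * [p_u*12.714547 + p_m*4.269232 + p_d*0.599807] = 5.667180

Answer: Price = V(0,0) = 5.6672


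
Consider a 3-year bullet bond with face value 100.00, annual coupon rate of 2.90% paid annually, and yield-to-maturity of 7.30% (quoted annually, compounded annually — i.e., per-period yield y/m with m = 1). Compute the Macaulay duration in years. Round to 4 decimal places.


Coupon per period c = face * coupon_rate / m = 2.900000
Periods per year m = 1; per-period yield y/m = 0.073000
Number of cashflows N = 3
Cashflows (t years, CF_t, discount factor 1/(1+y/m)^(m*t), PV):
  t = 1.0000: CF_t = 2.900000, DF = 0.931966, PV = 2.702703
  t = 2.0000: CF_t = 2.900000, DF = 0.868561, PV = 2.518828
  t = 3.0000: CF_t = 102.900000, DF = 0.809470, PV = 83.294478
Price P = sum_t PV_t = 88.516009
Macaulay numerator sum_t t * PV_t:
  t * PV_t at t = 1.0000: 2.702703
  t * PV_t at t = 2.0000: 5.037656
  t * PV_t at t = 3.0000: 249.883433
Macaulay duration D = (sum_t t * PV_t) / P = 257.623792 / 88.516009 = 2.910477

Answer: Macaulay duration = 2.9105 years


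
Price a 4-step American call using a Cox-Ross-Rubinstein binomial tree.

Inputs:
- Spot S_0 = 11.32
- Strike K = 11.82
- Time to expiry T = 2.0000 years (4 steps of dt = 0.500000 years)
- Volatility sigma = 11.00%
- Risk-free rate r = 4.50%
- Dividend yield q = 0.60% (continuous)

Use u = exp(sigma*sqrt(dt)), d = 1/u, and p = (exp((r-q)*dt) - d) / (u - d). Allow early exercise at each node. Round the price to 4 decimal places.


dt = T/N = 0.500000
u = exp(sigma*sqrt(dt)) = 1.080887; d = 1/u = 0.925166
p = (exp((r-q)*dt) - d) / (u - d) = 0.607018
Discount per step: exp(-r*dt) = 0.977751
Stock lattice S(k, i) with i counting down-moves:
  k=0: S(0,0) = 11.3200
  k=1: S(1,0) = 12.2356; S(1,1) = 10.4729
  k=2: S(2,0) = 13.2253; S(2,1) = 11.3200; S(2,2) = 9.6892
  k=3: S(3,0) = 14.2951; S(3,1) = 12.2356; S(3,2) = 10.4729; S(3,3) = 8.9641
  k=4: S(4,0) = 15.4514; S(4,1) = 13.2253; S(4,2) = 11.3200; S(4,3) = 9.6892; S(4,4) = 8.2933
Terminal payoffs V(N, i) = max(S_T - K, 0):
  V(4,0) = 3.631376; V(4,1) = 1.405338; V(4,2) = 0.000000; V(4,3) = 0.000000; V(4,4) = 0.000000
Backward induction: V(k, i) = exp(-r*dt) * [p * V(k+1, i) + (1-p) * V(k+1, i+1)]; then take max(V_cont, immediate exercise) for American.
  V(3,0) = exp(-r*dt) * [p*3.631376 + (1-p)*1.405338] = 2.695252; exercise = 2.475093; V(3,0) = max -> 2.695252
  V(3,1) = exp(-r*dt) * [p*1.405338 + (1-p)*0.000000] = 0.834086; exercise = 0.415638; V(3,1) = max -> 0.834086
  V(3,2) = exp(-r*dt) * [p*0.000000 + (1-p)*0.000000] = 0.000000; exercise = 0.000000; V(3,2) = max -> 0.000000
  V(3,3) = exp(-r*dt) * [p*0.000000 + (1-p)*0.000000] = 0.000000; exercise = 0.000000; V(3,3) = max -> 0.000000
  V(2,0) = exp(-r*dt) * [p*2.695252 + (1-p)*0.834086] = 1.920153; exercise = 1.405338; V(2,0) = max -> 1.920153
  V(2,1) = exp(-r*dt) * [p*0.834086 + (1-p)*0.000000] = 0.495040; exercise = 0.000000; V(2,1) = max -> 0.495040
  V(2,2) = exp(-r*dt) * [p*0.000000 + (1-p)*0.000000] = 0.000000; exercise = 0.000000; V(2,2) = max -> 0.000000
  V(1,0) = exp(-r*dt) * [p*1.920153 + (1-p)*0.495040] = 1.329848; exercise = 0.415638; V(1,0) = max -> 1.329848
  V(1,1) = exp(-r*dt) * [p*0.495040 + (1-p)*0.000000] = 0.293812; exercise = 0.000000; V(1,1) = max -> 0.293812
  V(0,0) = exp(-r*dt) * [p*1.329848 + (1-p)*0.293812] = 0.902176; exercise = 0.000000; V(0,0) = max -> 0.902176

Answer: Price = V(0,0) = 0.9022


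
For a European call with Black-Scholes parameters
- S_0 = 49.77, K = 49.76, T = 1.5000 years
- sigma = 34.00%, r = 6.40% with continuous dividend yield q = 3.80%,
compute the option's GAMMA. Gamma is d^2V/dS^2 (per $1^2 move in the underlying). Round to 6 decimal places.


Answer: Gamma = 0.017371

Derivation:
d1 = 0.3023461490; d2 = -0.1140671072
phi(d1) = 0.3811184232; exp(-qT) = 0.9445940694; exp(-rT) = 0.9084640161
Gamma = exp(-qT) * phi(d1) / (S * sigma * sqrt(T)) = 0.9445940694 * 0.3811184232 / (49.7700 * 0.3400 * 1.2247448714) = 0.017371


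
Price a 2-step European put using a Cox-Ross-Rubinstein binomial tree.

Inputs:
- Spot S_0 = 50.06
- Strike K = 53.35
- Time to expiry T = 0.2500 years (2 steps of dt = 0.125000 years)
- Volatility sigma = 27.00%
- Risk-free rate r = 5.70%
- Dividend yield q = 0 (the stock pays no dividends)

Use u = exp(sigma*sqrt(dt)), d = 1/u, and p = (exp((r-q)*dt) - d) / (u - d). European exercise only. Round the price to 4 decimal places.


Answer: Price = V(0,0) = 4.4177

Derivation:
dt = T/N = 0.125000
u = exp(sigma*sqrt(dt)) = 1.100164; d = 1/u = 0.908955
p = (exp((r-q)*dt) - d) / (u - d) = 0.513549
Discount per step: exp(-r*dt) = 0.992900
Stock lattice S(k, i) with i counting down-moves:
  k=0: S(0,0) = 50.0600
  k=1: S(1,0) = 55.0742; S(1,1) = 45.5023
  k=2: S(2,0) = 60.5907; S(2,1) = 50.0600; S(2,2) = 41.3596
Terminal payoffs V(N, i) = max(K - S_T, 0):
  V(2,0) = 0.000000; V(2,1) = 3.290000; V(2,2) = 11.990446
Backward induction: V(k, i) = exp(-r*dt) * [p * V(k+1, i) + (1-p) * V(k+1, i+1)].
  V(1,0) = exp(-r*dt) * [p*0.000000 + (1-p)*3.290000] = 1.589061
  V(1,1) = exp(-r*dt) * [p*3.290000 + (1-p)*11.990446] = 7.468932
  V(0,0) = exp(-r*dt) * [p*1.589061 + (1-p)*7.468932] = 4.417740


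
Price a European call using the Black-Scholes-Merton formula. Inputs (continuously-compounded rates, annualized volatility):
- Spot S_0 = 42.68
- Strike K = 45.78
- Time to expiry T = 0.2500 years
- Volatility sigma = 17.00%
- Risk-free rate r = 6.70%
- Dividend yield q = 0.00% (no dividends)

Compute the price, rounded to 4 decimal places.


Answer: Price = 0.6002

Derivation:
d1 = (ln(S/K) + (r - q + 0.5*sigma^2) * T) / (sigma * sqrt(T)) = -0.58534574
d2 = d1 - sigma * sqrt(T) = -0.67034574
exp(-rT) = 0.98338950; exp(-qT) = 1.00000000
C = S_0 * exp(-qT) * N(d1) - K * exp(-rT) * N(d2)
N(d1) = 0.27915763; N(d2) = 0.25131871
C = 42.6800 * 1.00000000 * 0.27915763 - 45.7800 * 0.98338950 * 0.25131871 = 0.6002


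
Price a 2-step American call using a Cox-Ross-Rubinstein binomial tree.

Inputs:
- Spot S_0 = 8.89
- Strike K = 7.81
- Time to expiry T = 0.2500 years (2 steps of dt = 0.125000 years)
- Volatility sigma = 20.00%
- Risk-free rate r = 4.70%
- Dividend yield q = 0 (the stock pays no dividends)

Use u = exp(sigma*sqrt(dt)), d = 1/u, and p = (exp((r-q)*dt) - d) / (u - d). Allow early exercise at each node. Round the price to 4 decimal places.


dt = T/N = 0.125000
u = exp(sigma*sqrt(dt)) = 1.073271; d = 1/u = 0.931731
p = (exp((r-q)*dt) - d) / (u - d) = 0.523960
Discount per step: exp(-r*dt) = 0.994142
Stock lattice S(k, i) with i counting down-moves:
  k=0: S(0,0) = 8.8900
  k=1: S(1,0) = 9.5414; S(1,1) = 8.2831
  k=2: S(2,0) = 10.2405; S(2,1) = 8.8900; S(2,2) = 7.7176
Terminal payoffs V(N, i) = max(S_T - K, 0):
  V(2,0) = 2.430479; V(2,1) = 1.080000; V(2,2) = 0.000000
Backward induction: V(k, i) = exp(-r*dt) * [p * V(k+1, i) + (1-p) * V(k+1, i+1)]; then take max(V_cont, immediate exercise) for American.
  V(1,0) = exp(-r*dt) * [p*2.430479 + (1-p)*1.080000] = 1.777125; exercise = 1.731376; V(1,0) = max -> 1.777125
  V(1,1) = exp(-r*dt) * [p*1.080000 + (1-p)*0.000000] = 0.562562; exercise = 0.473092; V(1,1) = max -> 0.562562
  V(0,0) = exp(-r*dt) * [p*1.777125 + (1-p)*0.562562] = 1.191921; exercise = 1.080000; V(0,0) = max -> 1.191921

Answer: Price = V(0,0) = 1.1919


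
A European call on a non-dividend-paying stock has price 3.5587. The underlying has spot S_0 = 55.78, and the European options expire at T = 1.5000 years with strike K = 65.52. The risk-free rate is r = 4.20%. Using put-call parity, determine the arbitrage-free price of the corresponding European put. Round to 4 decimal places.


Put-call parity: C - P = S_0 * exp(-qT) - K * exp(-rT).
S_0 * exp(-qT) = 55.7800 * 1.00000000 = 55.78000000
K * exp(-rT) = 65.5200 * 0.93894347 = 61.51957640
P = C - S*exp(-qT) + K*exp(-rT)
P = 3.5587 - 55.78000000 + 61.51957640 = 9.2983

Answer: Put price = 9.2983


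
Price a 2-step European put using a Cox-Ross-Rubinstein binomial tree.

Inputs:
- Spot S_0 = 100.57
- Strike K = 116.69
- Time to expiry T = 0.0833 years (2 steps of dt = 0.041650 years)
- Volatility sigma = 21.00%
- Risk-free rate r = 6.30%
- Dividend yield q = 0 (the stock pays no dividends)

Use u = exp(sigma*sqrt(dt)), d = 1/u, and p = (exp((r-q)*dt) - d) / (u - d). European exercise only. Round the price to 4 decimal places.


dt = T/N = 0.041650
u = exp(sigma*sqrt(dt)) = 1.043789; d = 1/u = 0.958048
p = (exp((r-q)*dt) - d) / (u - d) = 0.519931
Discount per step: exp(-r*dt) = 0.997379
Stock lattice S(k, i) with i counting down-moves:
  k=0: S(0,0) = 100.5700
  k=1: S(1,0) = 104.9739; S(1,1) = 96.3509
  k=2: S(2,0) = 109.5706; S(2,1) = 100.5700; S(2,2) = 92.3088
Terminal payoffs V(N, i) = max(K - S_T, 0):
  V(2,0) = 7.119410; V(2,1) = 16.120000; V(2,2) = 24.381243
Backward induction: V(k, i) = exp(-r*dt) * [p * V(k+1, i) + (1-p) * V(k+1, i+1)].
  V(1,0) = exp(-r*dt) * [p*7.119410 + (1-p)*16.120000] = 11.410339
  V(1,1) = exp(-r*dt) * [p*16.120000 + (1-p)*24.381243] = 20.033335
  V(0,0) = exp(-r*dt) * [p*11.410339 + (1-p)*20.033335] = 15.509227

Answer: Price = V(0,0) = 15.5092


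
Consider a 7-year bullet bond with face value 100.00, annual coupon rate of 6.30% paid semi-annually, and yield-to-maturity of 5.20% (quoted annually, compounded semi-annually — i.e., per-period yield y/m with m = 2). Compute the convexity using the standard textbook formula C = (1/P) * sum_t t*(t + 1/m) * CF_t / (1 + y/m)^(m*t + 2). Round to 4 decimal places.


Answer: Convexity = 38.7212

Derivation:
Coupon per period c = face * coupon_rate / m = 3.150000
Periods per year m = 2; per-period yield y/m = 0.026000
Number of cashflows N = 14
Cashflows (t years, CF_t, discount factor 1/(1+y/m)^(m*t), PV):
  t = 0.5000: CF_t = 3.150000, DF = 0.974659, PV = 3.070175
  t = 1.0000: CF_t = 3.150000, DF = 0.949960, PV = 2.992374
  t = 1.5000: CF_t = 3.150000, DF = 0.925887, PV = 2.916544
  t = 2.0000: CF_t = 3.150000, DF = 0.902424, PV = 2.842635
  t = 2.5000: CF_t = 3.150000, DF = 0.879555, PV = 2.770599
  t = 3.0000: CF_t = 3.150000, DF = 0.857266, PV = 2.700389
  t = 3.5000: CF_t = 3.150000, DF = 0.835542, PV = 2.631958
  t = 4.0000: CF_t = 3.150000, DF = 0.814369, PV = 2.565262
  t = 4.5000: CF_t = 3.150000, DF = 0.793732, PV = 2.500255
  t = 5.0000: CF_t = 3.150000, DF = 0.773618, PV = 2.436896
  t = 5.5000: CF_t = 3.150000, DF = 0.754013, PV = 2.375142
  t = 6.0000: CF_t = 3.150000, DF = 0.734906, PV = 2.314953
  t = 6.5000: CF_t = 3.150000, DF = 0.716282, PV = 2.256290
  t = 7.0000: CF_t = 103.150000, DF = 0.698131, PV = 72.012217
Price P = sum_t PV_t = 106.385689
Convexity numerator sum_t t*(t + 1/m) * CF_t / (1+y/m)^(m*t + 2):
  t = 0.5000: term = 1.458272
  t = 1.0000: term = 4.263953
  t = 1.5000: term = 8.311798
  t = 2.0000: term = 13.501947
  t = 2.5000: term = 19.739688
  t = 3.0000: term = 26.935247
  t = 3.5000: term = 35.003570
  t = 4.0000: term = 43.864123
  t = 4.5000: term = 53.440696
  t = 5.0000: term = 63.661214
  t = 5.5000: term = 74.457561
  t = 6.0000: term = 85.765399
  t = 6.5000: term = 97.524007
  t = 7.0000: term = 3591.457763
Convexity = (1/P) * sum = 4119.385238 / 106.385689 = 38.721235


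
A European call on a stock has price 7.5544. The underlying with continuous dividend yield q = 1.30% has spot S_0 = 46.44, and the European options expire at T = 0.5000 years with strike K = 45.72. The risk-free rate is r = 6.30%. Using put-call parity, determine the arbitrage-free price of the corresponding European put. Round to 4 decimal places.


Answer: Put price = 5.7175

Derivation:
Put-call parity: C - P = S_0 * exp(-qT) - K * exp(-rT).
S_0 * exp(-qT) = 46.4400 * 0.99352108 = 46.13911892
K * exp(-rT) = 45.7200 * 0.96899096 = 44.30226653
P = C - S*exp(-qT) + K*exp(-rT)
P = 7.5544 - 46.13911892 + 44.30226653 = 5.7175


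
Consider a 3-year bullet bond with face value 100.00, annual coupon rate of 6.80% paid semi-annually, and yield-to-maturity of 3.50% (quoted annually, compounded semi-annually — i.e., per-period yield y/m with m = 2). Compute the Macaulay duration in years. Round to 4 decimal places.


Coupon per period c = face * coupon_rate / m = 3.400000
Periods per year m = 2; per-period yield y/m = 0.017500
Number of cashflows N = 6
Cashflows (t years, CF_t, discount factor 1/(1+y/m)^(m*t), PV):
  t = 0.5000: CF_t = 3.400000, DF = 0.982801, PV = 3.341523
  t = 1.0000: CF_t = 3.400000, DF = 0.965898, PV = 3.284052
  t = 1.5000: CF_t = 3.400000, DF = 0.949285, PV = 3.227570
  t = 2.0000: CF_t = 3.400000, DF = 0.932959, PV = 3.172059
  t = 2.5000: CF_t = 3.400000, DF = 0.916913, PV = 3.117503
  t = 3.0000: CF_t = 103.400000, DF = 0.901143, PV = 93.178139
Price P = sum_t PV_t = 109.320846
Macaulay numerator sum_t t * PV_t:
  t * PV_t at t = 0.5000: 1.670762
  t * PV_t at t = 1.0000: 3.284052
  t * PV_t at t = 1.5000: 4.841355
  t * PV_t at t = 2.0000: 6.344118
  t * PV_t at t = 2.5000: 7.793757
  t * PV_t at t = 3.0000: 279.534416
Macaulay duration D = (sum_t t * PV_t) / P = 303.468460 / 109.320846 = 2.775943

Answer: Macaulay duration = 2.7759 years


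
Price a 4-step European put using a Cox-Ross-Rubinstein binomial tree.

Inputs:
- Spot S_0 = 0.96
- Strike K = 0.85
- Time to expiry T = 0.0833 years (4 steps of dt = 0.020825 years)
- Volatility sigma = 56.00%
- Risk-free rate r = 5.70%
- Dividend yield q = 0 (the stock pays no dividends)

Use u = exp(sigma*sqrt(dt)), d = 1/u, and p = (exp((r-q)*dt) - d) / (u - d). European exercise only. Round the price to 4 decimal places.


Answer: Price = V(0,0) = 0.0194

Derivation:
dt = T/N = 0.020825
u = exp(sigma*sqrt(dt)) = 1.084168; d = 1/u = 0.922366
p = (exp((r-q)*dt) - d) / (u - d) = 0.487148
Discount per step: exp(-r*dt) = 0.998814
Stock lattice S(k, i) with i counting down-moves:
  k=0: S(0,0) = 0.9600
  k=1: S(1,0) = 1.0408; S(1,1) = 0.8855
  k=2: S(2,0) = 1.1284; S(2,1) = 0.9600; S(2,2) = 0.8167
  k=3: S(3,0) = 1.2234; S(3,1) = 1.0408; S(3,2) = 0.8855; S(3,3) = 0.7533
  k=4: S(4,0) = 1.3263; S(4,1) = 1.1284; S(4,2) = 0.9600; S(4,3) = 0.8167; S(4,4) = 0.6948
Terminal payoffs V(N, i) = max(K - S_T, 0):
  V(4,0) = 0.000000; V(4,1) = 0.000000; V(4,2) = 0.000000; V(4,3) = 0.033271; V(4,4) = 0.155160
Backward induction: V(k, i) = exp(-r*dt) * [p * V(k+1, i) + (1-p) * V(k+1, i+1)].
  V(3,0) = exp(-r*dt) * [p*0.000000 + (1-p)*0.000000] = 0.000000
  V(3,1) = exp(-r*dt) * [p*0.000000 + (1-p)*0.000000] = 0.000000
  V(3,2) = exp(-r*dt) * [p*0.000000 + (1-p)*0.033271] = 0.017043
  V(3,3) = exp(-r*dt) * [p*0.033271 + (1-p)*0.155160] = 0.095668
  V(2,0) = exp(-r*dt) * [p*0.000000 + (1-p)*0.000000] = 0.000000
  V(2,1) = exp(-r*dt) * [p*0.000000 + (1-p)*0.017043] = 0.008730
  V(2,2) = exp(-r*dt) * [p*0.017043 + (1-p)*0.095668] = 0.057298
  V(1,0) = exp(-r*dt) * [p*0.000000 + (1-p)*0.008730] = 0.004472
  V(1,1) = exp(-r*dt) * [p*0.008730 + (1-p)*0.057298] = 0.033598
  V(0,0) = exp(-r*dt) * [p*0.004472 + (1-p)*0.033598] = 0.019386


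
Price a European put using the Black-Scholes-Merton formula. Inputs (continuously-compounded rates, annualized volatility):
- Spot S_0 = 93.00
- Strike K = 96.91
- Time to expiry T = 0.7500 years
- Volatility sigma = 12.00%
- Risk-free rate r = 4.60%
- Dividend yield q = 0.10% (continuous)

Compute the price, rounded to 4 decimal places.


Answer: Price = 4.2220

Derivation:
d1 = (ln(S/K) + (r - q + 0.5*sigma^2) * T) / (sigma * sqrt(T)) = -0.01956466
d2 = d1 - sigma * sqrt(T) = -0.12348771
exp(-rT) = 0.96608834; exp(-qT) = 0.99925028
P = K * exp(-rT) * N(-d2) - S_0 * exp(-qT) * N(-d1)
N(-d1) = 0.50780467; N(-d2) = 0.54913955
P = 96.9100 * 0.96608834 * 0.54913955 - 93.0000 * 0.99925028 * 0.50780467 = 4.2220


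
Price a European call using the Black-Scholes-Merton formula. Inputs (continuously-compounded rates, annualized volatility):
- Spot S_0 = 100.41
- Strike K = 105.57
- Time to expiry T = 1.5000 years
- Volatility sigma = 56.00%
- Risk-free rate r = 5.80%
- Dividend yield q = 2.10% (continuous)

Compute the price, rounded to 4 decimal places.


d1 = (ln(S/K) + (r - q + 0.5*sigma^2) * T) / (sigma * sqrt(T)) = 0.35078379
d2 = d1 - sigma * sqrt(T) = -0.33507334
exp(-rT) = 0.91667710; exp(-qT) = 0.96899096
C = S_0 * exp(-qT) * N(d1) - K * exp(-rT) * N(d2)
N(d1) = 0.63712472; N(d2) = 0.36878488
C = 100.4100 * 0.96899096 * 0.63712472 - 105.5700 * 0.91667710 * 0.36878488 = 26.3013

Answer: Price = 26.3013


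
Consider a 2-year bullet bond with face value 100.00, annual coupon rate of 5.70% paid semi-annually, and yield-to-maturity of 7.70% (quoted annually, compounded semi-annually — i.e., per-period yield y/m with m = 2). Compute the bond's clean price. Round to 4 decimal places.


Answer: Price = 96.3572

Derivation:
Coupon per period c = face * coupon_rate / m = 2.850000
Periods per year m = 2; per-period yield y/m = 0.038500
Number of cashflows N = 4
Cashflows (t years, CF_t, discount factor 1/(1+y/m)^(m*t), PV):
  t = 0.5000: CF_t = 2.850000, DF = 0.962927, PV = 2.744343
  t = 1.0000: CF_t = 2.850000, DF = 0.927229, PV = 2.642603
  t = 1.5000: CF_t = 2.850000, DF = 0.892854, PV = 2.544634
  t = 2.0000: CF_t = 102.850000, DF = 0.859754, PV = 88.425656
Price P = sum_t PV_t = 96.357236
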